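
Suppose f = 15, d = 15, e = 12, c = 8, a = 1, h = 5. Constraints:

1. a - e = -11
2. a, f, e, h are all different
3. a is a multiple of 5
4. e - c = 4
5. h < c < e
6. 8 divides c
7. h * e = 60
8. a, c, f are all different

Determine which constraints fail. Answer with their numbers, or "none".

The assignment fails constraint 3.

1. a - e = 1 - 12 = -11 — holds.
2. values 1, 15, 12, 5 are pairwise distinct — holds.
3. 1 = 5*0 + 1, so 5 does not divide 1 — fails.
4. e - c = 12 - 8 = 4 — holds.
5. values 5 < 8 < 12 — holds.
6. 8 / 8 = 1, so 8 divides 8 — holds.
7. h * e = 5 * 12 = 60 — holds.
8. values 1, 8, 15 are pairwise distinct — holds.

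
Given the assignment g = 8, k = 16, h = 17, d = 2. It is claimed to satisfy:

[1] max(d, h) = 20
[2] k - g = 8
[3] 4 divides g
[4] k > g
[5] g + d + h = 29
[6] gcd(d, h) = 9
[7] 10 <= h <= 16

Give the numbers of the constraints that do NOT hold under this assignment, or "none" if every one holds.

The assignment fails constraints 1, 5, 6, and 7.

[1] max(2, 17) = 17, not 20  ✘
[2] k - g = 16 - 8 = 8  ✔
[3] 8 / 4 = 2, so 4 divides 8  ✔
[4] k = 16, g = 8; 16 > 8  ✔
[5] g + d + h = 8 + 2 + 17 = 27, not 29  ✘
[6] gcd(2, 17) = 1, not 9  ✘
[7] h = 17 is outside [10, 16]  ✘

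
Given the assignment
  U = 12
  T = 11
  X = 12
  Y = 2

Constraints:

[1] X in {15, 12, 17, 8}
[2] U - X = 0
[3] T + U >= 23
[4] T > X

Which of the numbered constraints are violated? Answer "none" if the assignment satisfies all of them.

[1] X = 12 is in {15, 12, 17, 8} — holds.
[2] U - X = 12 - 12 = 0 — holds.
[3] T + U = 11 + 12 = 23; 23 ≥ 23 — holds.
[4] T = 11, X = 12; 11 ≤ 12 (want >) — does not hold.

Violated: 4.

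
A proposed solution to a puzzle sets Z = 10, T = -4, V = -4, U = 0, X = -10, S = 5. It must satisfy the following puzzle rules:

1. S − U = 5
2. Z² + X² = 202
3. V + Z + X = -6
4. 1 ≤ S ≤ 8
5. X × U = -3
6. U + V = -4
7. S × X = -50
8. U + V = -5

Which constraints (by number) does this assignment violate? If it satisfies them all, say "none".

1. S − U = 5 − 0 = 5  ✓
2. Z² + X² = 10² + (-10)² = 100 + 100 = 200, not 202  ✗
3. V + Z + X = -4 + 10 + (-10) = -4, not -6  ✗
4. S = 5 lies in [1, 8]  ✓
5. X × U = -10 × 0 = 0, not -3  ✗
6. U + V = 0 + (-4) = -4  ✓
7. S × X = 5 × (-10) = -50  ✓
8. U + V = 0 + (-4) = -4, not -5  ✗

The assignment fails constraints 2, 3, 5, and 8.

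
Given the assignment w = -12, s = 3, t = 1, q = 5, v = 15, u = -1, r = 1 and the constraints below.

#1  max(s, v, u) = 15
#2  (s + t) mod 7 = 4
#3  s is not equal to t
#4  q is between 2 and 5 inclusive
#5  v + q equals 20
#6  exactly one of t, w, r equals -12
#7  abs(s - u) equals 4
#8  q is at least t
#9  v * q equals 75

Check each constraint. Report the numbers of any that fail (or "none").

#1 max(3, 15, -1) = 15  ✓
#2 s + t = 4; 4 mod 7 = 4  ✓
#3 s = 3, t = 1; distinct  ✓
#4 q = 5 lies in [2, 5]  ✓
#5 v + q = 15 + 5 = 20  ✓
#6 t=1, w=-12, r=1; 1 of them equals -12  ✓
#7 abs(3 - (-1)) = 4  ✓
#8 q = 5, t = 1; 5 ≥ 1  ✓
#9 v * q = 15 * 5 = 75  ✓

All constraints are satisfied.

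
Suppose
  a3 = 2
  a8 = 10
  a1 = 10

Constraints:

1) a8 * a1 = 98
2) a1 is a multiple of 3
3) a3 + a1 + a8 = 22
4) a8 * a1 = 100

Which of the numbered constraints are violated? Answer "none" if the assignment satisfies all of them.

The assignment fails constraints 1 and 2.

1) a8 * a1 = 10 * 10 = 100, not 98 — fails.
2) 10 = 3*3 + 1, so 3 does not divide 10 — fails.
3) a3 + a1 + a8 = 2 + 10 + 10 = 22 — holds.
4) a8 * a1 = 10 * 10 = 100 — holds.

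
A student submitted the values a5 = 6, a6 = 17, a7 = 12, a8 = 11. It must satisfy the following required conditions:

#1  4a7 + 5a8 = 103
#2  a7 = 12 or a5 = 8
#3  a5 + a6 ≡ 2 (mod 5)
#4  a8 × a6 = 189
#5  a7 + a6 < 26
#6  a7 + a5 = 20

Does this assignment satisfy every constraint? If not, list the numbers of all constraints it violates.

#1 4a7 + 5a8 = 4(12) + 5(11) = 103  yes
#2 a7 = 12 = 12 (first disjunct)  yes
#3 a5 + a6 = 23; 23 mod 5 = 3, not 2  no
#4 a8 × a6 = 11 × 17 = 187, not 189  no
#5 a7 + a6 = 12 + 17 = 29; 29 ≥ 26, bound 26 not met  no
#6 a7 + a5 = 12 + 6 = 18, not 20  no

Violated: 3, 4, 5, and 6.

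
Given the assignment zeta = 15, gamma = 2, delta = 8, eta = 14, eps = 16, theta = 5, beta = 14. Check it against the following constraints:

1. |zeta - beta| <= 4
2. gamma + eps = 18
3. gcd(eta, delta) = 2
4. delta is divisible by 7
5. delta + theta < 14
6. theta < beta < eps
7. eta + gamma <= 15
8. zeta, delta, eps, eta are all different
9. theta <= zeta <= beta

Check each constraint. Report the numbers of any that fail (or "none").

Constraints 4, 7, and 9 do not hold.

1. |15 - 14| = 1; 1 ≤ 4  ✓
2. gamma + eps = 2 + 16 = 18  ✓
3. gcd(14, 8) = 2  ✓
4. 8 = 7*1 + 1, so 7 does not divide 8  ✗
5. delta + theta = 8 + 5 = 13; 13 < 14  ✓
6. values 5 < 14 < 16  ✓
7. eta + gamma = 14 + 2 = 16; 16 > 15, bound 15 not met  ✗
8. values 15, 8, 16, 14 are pairwise distinct  ✓
9. values 5, 15, 14; zeta = 15 is not <= beta = 14  ✗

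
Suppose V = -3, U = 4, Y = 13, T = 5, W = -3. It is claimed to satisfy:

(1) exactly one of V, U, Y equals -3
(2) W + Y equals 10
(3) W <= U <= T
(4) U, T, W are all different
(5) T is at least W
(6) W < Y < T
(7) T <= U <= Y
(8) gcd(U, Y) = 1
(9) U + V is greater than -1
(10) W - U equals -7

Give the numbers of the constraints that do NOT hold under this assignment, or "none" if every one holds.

(1) V=-3, U=4, Y=13; 1 of them equals -3  ✓
(2) W + Y = -3 + 13 = 10  ✓
(3) values -3 <= 4 <= 5  ✓
(4) values 4, 5, -3 are pairwise distinct  ✓
(5) T = 5, W = -3; 5 ≥ -3  ✓
(6) values -3, 13, 5; Y = 13 is not < T = 5  ✗
(7) values 5, 4, 13; T = 5 is not <= U = 4  ✗
(8) gcd(4, 13) = 1  ✓
(9) U + V = 4 + (-3) = 1; 1 > -1  ✓
(10) W - U = -3 - 4 = -7  ✓

No — constraints 6 and 7 are not satisfied.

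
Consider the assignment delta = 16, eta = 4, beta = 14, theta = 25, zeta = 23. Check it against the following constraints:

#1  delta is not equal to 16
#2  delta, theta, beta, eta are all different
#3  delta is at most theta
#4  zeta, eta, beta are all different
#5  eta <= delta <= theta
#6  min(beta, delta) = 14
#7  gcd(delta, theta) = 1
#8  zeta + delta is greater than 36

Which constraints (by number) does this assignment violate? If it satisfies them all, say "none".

#1 delta = 16, but 16 is required to differ  false
#2 values 16, 25, 14, 4 are pairwise distinct  true
#3 delta = 16, theta = 25; 16 ≤ 25  true
#4 values 23, 4, 14 are pairwise distinct  true
#5 values 4 <= 16 <= 25  true
#6 min(14, 16) = 14  true
#7 gcd(16, 25) = 1  true
#8 zeta + delta = 23 + 16 = 39; 39 > 36  true

The assignment fails constraint 1.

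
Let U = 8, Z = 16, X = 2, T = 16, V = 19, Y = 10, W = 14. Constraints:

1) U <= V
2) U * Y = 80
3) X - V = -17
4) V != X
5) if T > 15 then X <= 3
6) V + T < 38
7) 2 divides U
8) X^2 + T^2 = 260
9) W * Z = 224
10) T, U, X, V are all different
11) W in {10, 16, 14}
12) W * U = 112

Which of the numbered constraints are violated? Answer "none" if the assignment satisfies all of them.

1) U = 8, V = 19; 8 ≤ 19  holds
2) U * Y = 8 * 10 = 80  holds
3) X - V = 2 - 19 = -17  holds
4) V = 19, X = 2; distinct  holds
5) T = 16 > 15, so we need X ≤ 3; X = 2 ≤ 3  holds
6) V + T = 19 + 16 = 35; 35 < 38  holds
7) 8 / 2 = 4, so 2 divides 8  holds
8) X^2 + T^2 = 2^2 + 16^2 = 4 + 256 = 260  holds
9) W * Z = 14 * 16 = 224  holds
10) values 16, 8, 2, 19 are pairwise distinct  holds
11) W = 14 is in {10, 16, 14}  holds
12) W * U = 14 * 8 = 112  holds

No violations.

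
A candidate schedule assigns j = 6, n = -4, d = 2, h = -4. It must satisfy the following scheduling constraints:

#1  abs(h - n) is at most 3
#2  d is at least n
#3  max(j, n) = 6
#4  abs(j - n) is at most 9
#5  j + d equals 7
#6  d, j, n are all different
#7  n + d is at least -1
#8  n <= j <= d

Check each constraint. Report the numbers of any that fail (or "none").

Constraints 4, 5, 7, and 8 are violated.

#1 abs(-4 - (-4)) = 0; 0 ≤ 3  OK
#2 d = 2, n = -4; 2 ≥ -4  OK
#3 max(6, -4) = 6  OK
#4 abs(6 - (-4)) = 10; 10 > 9, exceeds bound 9  FAIL
#5 j + d = 6 + 2 = 8, not 7  FAIL
#6 values 2, 6, -4 are pairwise distinct  OK
#7 n + d = -4 + 2 = -2; -2 < -1, bound -1 not met  FAIL
#8 values -4, 6, 2; j = 6 is not <= d = 2  FAIL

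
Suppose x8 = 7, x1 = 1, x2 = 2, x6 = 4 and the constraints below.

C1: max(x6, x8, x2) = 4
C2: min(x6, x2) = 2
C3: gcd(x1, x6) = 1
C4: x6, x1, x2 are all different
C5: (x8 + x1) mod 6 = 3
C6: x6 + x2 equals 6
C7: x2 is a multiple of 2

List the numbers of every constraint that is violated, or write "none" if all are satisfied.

C1: max(4, 7, 2) = 7, not 4  no
C2: min(4, 2) = 2  yes
C3: gcd(1, 4) = 1  yes
C4: values 4, 1, 2 are pairwise distinct  yes
C5: x8 + x1 = 8; 8 mod 6 = 2, not 3  no
C6: x6 + x2 = 4 + 2 = 6  yes
C7: 2 / 2 = 1, so 2 divides 2  yes

Constraints 1 and 5 do not hold.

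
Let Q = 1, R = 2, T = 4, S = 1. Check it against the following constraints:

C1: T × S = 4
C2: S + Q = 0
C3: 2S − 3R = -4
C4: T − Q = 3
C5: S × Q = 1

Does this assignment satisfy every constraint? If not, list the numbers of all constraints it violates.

C1: T × S = 4 × 1 = 4 — holds.
C2: S + Q = 1 + 1 = 2, not 0 — does not hold.
C3: 2S − 3R = 2(1) − 3(2) = -4 — holds.
C4: T − Q = 4 − 1 = 3 — holds.
C5: S × Q = 1 × 1 = 1 — holds.

Constraint 2 is violated.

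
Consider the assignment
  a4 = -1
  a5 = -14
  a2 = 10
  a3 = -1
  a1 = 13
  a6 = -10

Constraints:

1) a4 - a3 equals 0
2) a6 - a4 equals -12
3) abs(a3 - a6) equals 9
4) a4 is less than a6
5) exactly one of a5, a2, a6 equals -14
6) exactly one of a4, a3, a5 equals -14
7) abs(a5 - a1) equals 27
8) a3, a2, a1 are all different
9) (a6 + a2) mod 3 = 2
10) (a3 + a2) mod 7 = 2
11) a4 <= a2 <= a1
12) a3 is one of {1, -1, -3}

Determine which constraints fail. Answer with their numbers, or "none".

1) a4 - a3 = -1 - (-1) = 0 — satisfied.
2) a6 - a4 = -10 - (-1) = -9, not -12 — violated.
3) abs(-1 - (-10)) = 9 — satisfied.
4) a4 = -1, a6 = -10; -1 ≥ -10 (want <) — violated.
5) a5=-14, a2=10, a6=-10; 1 of them equals -14 — satisfied.
6) a4=-1, a3=-1, a5=-14; 1 of them equals -14 — satisfied.
7) abs(-14 - 13) = 27 — satisfied.
8) values -1, 10, 13 are pairwise distinct — satisfied.
9) a6 + a2 = 0; 0 mod 3 = 0, not 2 — violated.
10) a3 + a2 = 9; 9 mod 7 = 2 — satisfied.
11) values -1 <= 10 <= 13 — satisfied.
12) a3 = -1 is in {1, -1, -3} — satisfied.

Constraints 2, 4, and 9 are violated.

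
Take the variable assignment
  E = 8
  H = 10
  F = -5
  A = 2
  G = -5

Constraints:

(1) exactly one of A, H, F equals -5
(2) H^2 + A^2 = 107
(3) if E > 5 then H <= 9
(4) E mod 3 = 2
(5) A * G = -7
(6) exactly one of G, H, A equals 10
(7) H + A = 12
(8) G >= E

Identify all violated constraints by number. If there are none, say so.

Constraints 2, 3, 5, and 8 do not hold.

(1) A=2, H=10, F=-5; 1 of them equals -5  ✓
(2) H^2 + A^2 = 10^2 + 2^2 = 100 + 4 = 104, not 107  ✗
(3) E = 8 > 5, so we need H ≤ 9; but H = 10 > 9  ✗
(4) 8 mod 3 = 2  ✓
(5) A * G = 2 * (-5) = -10, not -7  ✗
(6) G=-5, H=10, A=2; 1 of them equals 10  ✓
(7) H + A = 10 + 2 = 12  ✓
(8) G = -5, E = 8; -5 < 8 (want ≥)  ✗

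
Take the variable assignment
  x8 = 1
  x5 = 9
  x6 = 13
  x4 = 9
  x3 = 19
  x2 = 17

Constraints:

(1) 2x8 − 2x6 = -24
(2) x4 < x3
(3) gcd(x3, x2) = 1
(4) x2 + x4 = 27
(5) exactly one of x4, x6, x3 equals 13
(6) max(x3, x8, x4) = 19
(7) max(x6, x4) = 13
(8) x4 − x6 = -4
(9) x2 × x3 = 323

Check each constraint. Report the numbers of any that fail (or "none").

The assignment fails constraint 4.

(1) 2x8 − 2x6 = 2(1) − 2(13) = -24 — satisfied.
(2) x4 = 9, x3 = 19; 9 < 19 — satisfied.
(3) gcd(19, 17) = 1 — satisfied.
(4) x2 + x4 = 17 + 9 = 26, not 27 — violated.
(5) x4=9, x6=13, x3=19; 1 of them equals 13 — satisfied.
(6) max(19, 1, 9) = 19 — satisfied.
(7) max(13, 9) = 13 — satisfied.
(8) x4 − x6 = 9 − 13 = -4 — satisfied.
(9) x2 × x3 = 17 × 19 = 323 — satisfied.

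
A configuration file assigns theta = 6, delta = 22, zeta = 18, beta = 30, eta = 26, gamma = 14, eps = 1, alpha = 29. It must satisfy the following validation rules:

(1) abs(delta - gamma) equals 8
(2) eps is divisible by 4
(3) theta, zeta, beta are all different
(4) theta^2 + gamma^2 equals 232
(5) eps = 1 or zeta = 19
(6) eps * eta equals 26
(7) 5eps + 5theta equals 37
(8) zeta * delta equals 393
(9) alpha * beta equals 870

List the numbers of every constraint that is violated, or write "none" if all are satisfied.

(1) abs(22 - 14) = 8 — holds.
(2) 1 = 4*0 + 1, so 4 does not divide 1 — does not hold.
(3) values 6, 18, 30 are pairwise distinct — holds.
(4) theta^2 + gamma^2 = 6^2 + 14^2 = 36 + 196 = 232 — holds.
(5) eps = 1 = 1 (first disjunct) — holds.
(6) eps * eta = 1 * 26 = 26 — holds.
(7) 5eps + 5theta = 5(1) + 5(6) = 35, not 37 — does not hold.
(8) zeta * delta = 18 * 22 = 396, not 393 — does not hold.
(9) alpha * beta = 29 * 30 = 870 — holds.

No — constraints 2, 7, 8 are not satisfied.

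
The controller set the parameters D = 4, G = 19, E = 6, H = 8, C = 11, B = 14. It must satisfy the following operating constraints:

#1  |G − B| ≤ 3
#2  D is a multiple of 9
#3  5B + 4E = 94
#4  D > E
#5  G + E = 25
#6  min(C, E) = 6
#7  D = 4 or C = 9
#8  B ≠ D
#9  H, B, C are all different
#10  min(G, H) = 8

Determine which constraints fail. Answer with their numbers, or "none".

Violated: 1, 2, and 4.

#1 |19 − 14| = 5; 5 > 3, exceeds bound 3 — fails.
#2 4 = 9×0 + 4, so 9 does not divide 4 — fails.
#3 5B + 4E = 5(14) + 4(6) = 94 — holds.
#4 D = 4, E = 6; 4 ≤ 6 (want >) — fails.
#5 G + E = 19 + 6 = 25 — holds.
#6 min(11, 6) = 6 — holds.
#7 D = 4 = 4 (first disjunct) — holds.
#8 B = 14, D = 4; distinct — holds.
#9 values 8, 14, 11 are pairwise distinct — holds.
#10 min(19, 8) = 8 — holds.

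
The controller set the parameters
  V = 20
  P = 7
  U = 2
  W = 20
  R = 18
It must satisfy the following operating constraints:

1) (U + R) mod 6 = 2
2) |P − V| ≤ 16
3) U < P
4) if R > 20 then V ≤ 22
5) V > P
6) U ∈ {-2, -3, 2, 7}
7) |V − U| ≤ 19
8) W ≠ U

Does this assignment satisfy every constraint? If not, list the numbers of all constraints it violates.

Yes — all constraints hold.

1) U + R = 20; 20 mod 6 = 2 — holds.
2) |7 − 20| = 13; 13 ≤ 16 — holds.
3) U = 2, P = 7; 2 < 7 — holds.
4) R = 18, not > 20; antecedent false, conditional vacuously true — holds.
5) V = 20, P = 7; 20 > 7 — holds.
6) U = 2 is in {-2, -3, 2, 7} — holds.
7) |20 − 2| = 18; 18 ≤ 19 — holds.
8) W = 20, U = 2; distinct — holds.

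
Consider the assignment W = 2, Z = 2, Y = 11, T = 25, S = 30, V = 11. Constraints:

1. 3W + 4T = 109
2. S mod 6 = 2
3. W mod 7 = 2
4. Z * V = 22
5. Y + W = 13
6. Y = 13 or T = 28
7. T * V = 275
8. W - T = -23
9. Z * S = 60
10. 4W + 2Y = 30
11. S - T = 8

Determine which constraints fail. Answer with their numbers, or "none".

1. 3W + 4T = 3(2) + 4(25) = 106, not 109 — fails.
2. 30 mod 6 = 0, not 2 — fails.
3. 2 mod 7 = 2 — holds.
4. Z * V = 2 * 11 = 22 — holds.
5. Y + W = 11 + 2 = 13 — holds.
6. Y = 11 ≠ 13 and T = 25 ≠ 28; both disjuncts false — fails.
7. T * V = 25 * 11 = 275 — holds.
8. W - T = 2 - 25 = -23 — holds.
9. Z * S = 2 * 30 = 60 — holds.
10. 4W + 2Y = 4(2) + 2(11) = 30 — holds.
11. S - T = 30 - 25 = 5, not 8 — fails.

Violated: 1, 2, 6, and 11.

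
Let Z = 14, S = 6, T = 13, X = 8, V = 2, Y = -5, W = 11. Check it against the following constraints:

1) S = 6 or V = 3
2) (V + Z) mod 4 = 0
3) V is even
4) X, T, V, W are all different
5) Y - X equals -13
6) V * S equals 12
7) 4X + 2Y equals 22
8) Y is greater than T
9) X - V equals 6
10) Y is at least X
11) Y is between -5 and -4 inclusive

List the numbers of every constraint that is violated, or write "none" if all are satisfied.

The assignment fails constraints 8 and 10.

1) S = 6 = 6 (first disjunct)  holds
2) V + Z = 16; 16 mod 4 = 0  holds
3) V = 2 is even  holds
4) values 8, 13, 2, 11 are pairwise distinct  holds
5) Y - X = -5 - 8 = -13  holds
6) V * S = 2 * 6 = 12  holds
7) 4X + 2Y = 4(8) + 2(-5) = 22  holds
8) Y = -5, T = 13; -5 ≤ 13 (want >)  fails
9) X - V = 8 - 2 = 6  holds
10) Y = -5, X = 8; -5 < 8 (want ≥)  fails
11) Y = -5 lies in [-5, -4]  holds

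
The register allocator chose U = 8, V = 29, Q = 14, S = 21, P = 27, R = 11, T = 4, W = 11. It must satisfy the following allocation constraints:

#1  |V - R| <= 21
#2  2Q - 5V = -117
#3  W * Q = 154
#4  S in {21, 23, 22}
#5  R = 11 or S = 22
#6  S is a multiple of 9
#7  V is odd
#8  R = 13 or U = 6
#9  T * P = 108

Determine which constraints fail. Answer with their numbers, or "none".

#1 |29 - 11| = 18; 18 ≤ 21 — holds.
#2 2Q - 5V = 2(14) - 5(29) = -117 — holds.
#3 W * Q = 11 * 14 = 154 — holds.
#4 S = 21 is in {21, 23, 22} — holds.
#5 R = 11 = 11 (first disjunct) — holds.
#6 21 = 9*2 + 3, so 9 does not divide 21 — fails.
#7 V = 29 is odd — holds.
#8 R = 11 ≠ 13 and U = 8 ≠ 6; both disjuncts false — fails.
#9 T * P = 4 * 27 = 108 — holds.

Constraints 6 and 8 are violated.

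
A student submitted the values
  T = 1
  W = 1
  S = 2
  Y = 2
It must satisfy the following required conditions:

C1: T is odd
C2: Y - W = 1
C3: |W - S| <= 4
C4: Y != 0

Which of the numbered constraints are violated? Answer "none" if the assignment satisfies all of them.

Yes — all constraints hold.

C1: T = 1 is odd — holds.
C2: Y - W = 2 - 1 = 1 — holds.
C3: |1 - 2| = 1; 1 ≤ 4 — holds.
C4: Y = 2, and 2 ≠ 0 — holds.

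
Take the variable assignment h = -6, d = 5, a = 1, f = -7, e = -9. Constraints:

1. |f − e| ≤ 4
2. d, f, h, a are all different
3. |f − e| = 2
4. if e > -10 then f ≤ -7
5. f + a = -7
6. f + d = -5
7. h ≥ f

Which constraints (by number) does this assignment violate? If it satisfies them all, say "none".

Violated: 5 and 6.

1. |-7 − (-9)| = 2; 2 ≤ 4  OK
2. values 5, -7, -6, 1 are pairwise distinct  OK
3. |-7 − (-9)| = 2  OK
4. e = -9 > -10, so we need f ≤ -7; f = -7 ≤ -7  OK
5. f + a = -7 + 1 = -6, not -7  FAIL
6. f + d = -7 + 5 = -2, not -5  FAIL
7. h = -6, f = -7; -6 ≥ -7  OK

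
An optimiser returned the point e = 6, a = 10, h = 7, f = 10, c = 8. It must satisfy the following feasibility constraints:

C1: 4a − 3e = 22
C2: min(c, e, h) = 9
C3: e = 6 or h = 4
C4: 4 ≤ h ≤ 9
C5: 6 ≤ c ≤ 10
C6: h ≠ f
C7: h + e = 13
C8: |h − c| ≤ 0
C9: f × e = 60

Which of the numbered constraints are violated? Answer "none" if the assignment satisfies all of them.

Violated: 2, 8.

C1: 4a − 3e = 4(10) − 3(6) = 22 — holds.
C2: min(8, 6, 7) = 6, not 9 — does not hold.
C3: e = 6 = 6 (first disjunct) — holds.
C4: h = 7 lies in [4, 9] — holds.
C5: c = 8 lies in [6, 10] — holds.
C6: h = 7, f = 10; distinct — holds.
C7: h + e = 7 + 6 = 13 — holds.
C8: |7 − 8| = 1; 1 > 0, exceeds bound 0 — does not hold.
C9: f × e = 10 × 6 = 60 — holds.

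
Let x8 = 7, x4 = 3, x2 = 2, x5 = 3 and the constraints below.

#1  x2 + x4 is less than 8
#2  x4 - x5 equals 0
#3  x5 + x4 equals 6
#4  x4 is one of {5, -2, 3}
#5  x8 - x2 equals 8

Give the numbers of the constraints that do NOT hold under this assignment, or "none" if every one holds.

#1 x2 + x4 = 2 + 3 = 5; 5 < 8  ✔
#2 x4 - x5 = 3 - 3 = 0  ✔
#3 x5 + x4 = 3 + 3 = 6  ✔
#4 x4 = 3 is in {5, -2, 3}  ✔
#5 x8 - x2 = 7 - 2 = 5, not 8  ✘

The assignment fails constraint 5.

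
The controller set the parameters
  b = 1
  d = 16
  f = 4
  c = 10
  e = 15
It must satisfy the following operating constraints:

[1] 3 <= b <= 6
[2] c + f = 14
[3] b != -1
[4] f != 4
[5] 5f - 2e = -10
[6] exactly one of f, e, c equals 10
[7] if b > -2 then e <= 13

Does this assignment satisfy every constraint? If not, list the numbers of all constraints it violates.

No — constraints 1, 4, and 7 are not satisfied.

[1] b = 1 is outside [3, 6]  ✗
[2] c + f = 10 + 4 = 14  ✓
[3] b = 1, and 1 ≠ -1  ✓
[4] f = 4, but 4 is required to differ  ✗
[5] 5f - 2e = 5(4) - 2(15) = -10  ✓
[6] f=4, e=15, c=10; 1 of them equals 10  ✓
[7] b = 1 > -2, so we need e ≤ 13; but e = 15 > 13  ✗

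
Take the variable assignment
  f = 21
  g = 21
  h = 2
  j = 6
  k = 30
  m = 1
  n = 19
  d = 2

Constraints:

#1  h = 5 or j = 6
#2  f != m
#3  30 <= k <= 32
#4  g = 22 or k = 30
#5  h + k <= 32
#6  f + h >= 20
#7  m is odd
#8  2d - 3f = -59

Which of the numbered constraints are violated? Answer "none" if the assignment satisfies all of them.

#1 h = 2 ≠ 5, but j = 6 = 6 (second disjunct) — holds.
#2 f = 21, m = 1; distinct — holds.
#3 k = 30 lies in [30, 32] — holds.
#4 g = 21 ≠ 22, but k = 30 = 30 (second disjunct) — holds.
#5 h + k = 2 + 30 = 32; 32 ≤ 32 — holds.
#6 f + h = 21 + 2 = 23; 23 ≥ 20 — holds.
#7 m = 1 is odd — holds.
#8 2d - 3f = 2(2) - 3(21) = -59 — holds.

The assignment satisfies every constraint.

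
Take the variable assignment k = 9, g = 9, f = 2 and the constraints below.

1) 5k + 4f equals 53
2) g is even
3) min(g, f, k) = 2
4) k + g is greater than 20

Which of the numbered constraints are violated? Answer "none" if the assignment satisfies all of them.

1) 5k + 4f = 5(9) + 4(2) = 53  OK
2) g = 9 is odd  FAIL
3) min(9, 2, 9) = 2  OK
4) k + g = 9 + 9 = 18; 18 ≤ 20, bound 20 not met  FAIL

Constraints 2 and 4 are violated.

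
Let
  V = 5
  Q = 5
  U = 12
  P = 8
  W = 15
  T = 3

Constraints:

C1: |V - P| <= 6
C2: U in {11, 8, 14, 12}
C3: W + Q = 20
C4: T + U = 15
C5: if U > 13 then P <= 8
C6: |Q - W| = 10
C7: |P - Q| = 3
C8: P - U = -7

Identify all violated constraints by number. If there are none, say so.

Constraint 8 does not hold.

C1: |5 - 8| = 3; 3 ≤ 6 — holds.
C2: U = 12 is in {11, 8, 14, 12} — holds.
C3: W + Q = 15 + 5 = 20 — holds.
C4: T + U = 3 + 12 = 15 — holds.
C5: U = 12, not > 13; antecedent false, conditional vacuously true — holds.
C6: |5 - 15| = 10 — holds.
C7: |8 - 5| = 3 — holds.
C8: P - U = 8 - 12 = -4, not -7 — does not hold.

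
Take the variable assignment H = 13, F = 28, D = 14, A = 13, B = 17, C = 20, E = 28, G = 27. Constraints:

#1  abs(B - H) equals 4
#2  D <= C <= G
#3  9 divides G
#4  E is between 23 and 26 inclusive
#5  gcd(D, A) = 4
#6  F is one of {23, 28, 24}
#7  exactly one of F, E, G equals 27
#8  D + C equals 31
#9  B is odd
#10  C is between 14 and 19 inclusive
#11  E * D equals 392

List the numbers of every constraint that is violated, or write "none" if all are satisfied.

No — constraints 4, 5, 8, 10 are not satisfied.

#1 abs(17 - 13) = 4 — satisfied.
#2 values 14 <= 20 <= 27 — satisfied.
#3 27 / 9 = 3, so 9 divides 27 — satisfied.
#4 E = 28 is outside [23, 26] — violated.
#5 gcd(14, 13) = 1, not 4 — violated.
#6 F = 28 is in {23, 28, 24} — satisfied.
#7 F=28, E=28, G=27; 1 of them equals 27 — satisfied.
#8 D + C = 14 + 20 = 34, not 31 — violated.
#9 B = 17 is odd — satisfied.
#10 C = 20 is outside [14, 19] — violated.
#11 E * D = 28 * 14 = 392 — satisfied.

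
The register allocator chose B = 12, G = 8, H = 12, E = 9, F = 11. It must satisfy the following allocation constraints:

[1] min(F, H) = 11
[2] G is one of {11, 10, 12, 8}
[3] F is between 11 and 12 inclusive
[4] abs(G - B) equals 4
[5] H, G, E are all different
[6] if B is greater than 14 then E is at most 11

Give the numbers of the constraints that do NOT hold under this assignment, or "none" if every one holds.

Yes — all constraints hold.

[1] min(11, 12) = 11 — holds.
[2] G = 8 is in {11, 10, 12, 8} — holds.
[3] F = 11 lies in [11, 12] — holds.
[4] abs(8 - 12) = 4 — holds.
[5] values 12, 8, 9 are pairwise distinct — holds.
[6] B = 12, not > 14; antecedent false, conditional vacuously true — holds.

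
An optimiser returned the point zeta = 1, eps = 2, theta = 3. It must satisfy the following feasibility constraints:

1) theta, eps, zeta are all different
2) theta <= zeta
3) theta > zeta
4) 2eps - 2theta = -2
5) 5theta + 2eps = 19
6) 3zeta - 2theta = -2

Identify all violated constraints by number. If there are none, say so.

No — constraints 2 and 6 are not satisfied.

1) values 3, 2, 1 are pairwise distinct  holds
2) theta = 3, zeta = 1; 3 > 1 (want ≤)  fails
3) theta = 3, zeta = 1; 3 > 1  holds
4) 2eps - 2theta = 2(2) - 2(3) = -2  holds
5) 5theta + 2eps = 5(3) + 2(2) = 19  holds
6) 3zeta - 2theta = 3(1) - 2(3) = -3, not -2  fails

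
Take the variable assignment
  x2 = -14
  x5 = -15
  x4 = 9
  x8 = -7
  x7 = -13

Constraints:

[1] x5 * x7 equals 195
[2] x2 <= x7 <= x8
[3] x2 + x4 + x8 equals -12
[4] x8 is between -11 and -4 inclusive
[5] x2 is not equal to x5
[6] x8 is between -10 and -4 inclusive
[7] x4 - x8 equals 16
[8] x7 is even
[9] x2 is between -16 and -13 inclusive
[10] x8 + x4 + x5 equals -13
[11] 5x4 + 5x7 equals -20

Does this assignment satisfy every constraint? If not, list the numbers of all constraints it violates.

[1] x5 * x7 = -15 * (-13) = 195 — satisfied.
[2] values -14 <= -13 <= -7 — satisfied.
[3] x2 + x4 + x8 = -14 + 9 + (-7) = -12 — satisfied.
[4] x8 = -7 lies in [-11, -4] — satisfied.
[5] x2 = -14, x5 = -15; distinct — satisfied.
[6] x8 = -7 lies in [-10, -4] — satisfied.
[7] x4 - x8 = 9 - (-7) = 16 — satisfied.
[8] x7 = -13 is odd — violated.
[9] x2 = -14 lies in [-16, -13] — satisfied.
[10] x8 + x4 + x5 = -7 + 9 + (-15) = -13 — satisfied.
[11] 5x4 + 5x7 = 5(9) + 5(-13) = -20 — satisfied.

Constraint 8 does not hold.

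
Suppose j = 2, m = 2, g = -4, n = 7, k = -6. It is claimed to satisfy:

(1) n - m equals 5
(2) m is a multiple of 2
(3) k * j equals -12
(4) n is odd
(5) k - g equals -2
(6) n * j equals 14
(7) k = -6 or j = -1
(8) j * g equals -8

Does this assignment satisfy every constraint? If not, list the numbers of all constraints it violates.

(1) n - m = 7 - 2 = 5 — holds.
(2) 2 / 2 = 1, so 2 divides 2 — holds.
(3) k * j = -6 * 2 = -12 — holds.
(4) n = 7 is odd — holds.
(5) k - g = -6 - (-4) = -2 — holds.
(6) n * j = 7 * 2 = 14 — holds.
(7) k = -6 = -6 (first disjunct) — holds.
(8) j * g = 2 * (-4) = -8 — holds.

The assignment satisfies every constraint.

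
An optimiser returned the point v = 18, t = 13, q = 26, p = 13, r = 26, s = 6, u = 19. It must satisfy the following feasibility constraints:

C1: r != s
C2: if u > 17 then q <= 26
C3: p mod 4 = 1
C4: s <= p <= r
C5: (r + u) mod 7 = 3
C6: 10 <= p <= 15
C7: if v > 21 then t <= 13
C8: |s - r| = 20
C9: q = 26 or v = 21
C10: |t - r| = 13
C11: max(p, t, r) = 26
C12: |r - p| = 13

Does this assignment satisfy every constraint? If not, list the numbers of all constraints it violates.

C1: r = 26, s = 6; distinct — satisfied.
C2: u = 19 > 17, so we need q ≤ 26; q = 26 ≤ 26 — satisfied.
C3: 13 mod 4 = 1 — satisfied.
C4: values 6 <= 13 <= 26 — satisfied.
C5: r + u = 45; 45 mod 7 = 3 — satisfied.
C6: p = 13 lies in [10, 15] — satisfied.
C7: v = 18, not > 21; antecedent false, conditional vacuously true — satisfied.
C8: |6 - 26| = 20 — satisfied.
C9: q = 26 = 26 (first disjunct) — satisfied.
C10: |13 - 26| = 13 — satisfied.
C11: max(13, 13, 26) = 26 — satisfied.
C12: |26 - 13| = 13 — satisfied.

None — every constraint holds.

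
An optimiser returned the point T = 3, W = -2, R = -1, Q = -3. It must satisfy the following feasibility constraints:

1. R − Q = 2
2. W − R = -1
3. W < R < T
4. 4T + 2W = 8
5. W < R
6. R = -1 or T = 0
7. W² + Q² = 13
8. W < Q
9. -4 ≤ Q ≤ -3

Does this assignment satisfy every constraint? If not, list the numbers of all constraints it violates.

Constraint 8 is violated.

1. R − Q = -1 − (-3) = 2 — satisfied.
2. W − R = -2 − (-1) = -1 — satisfied.
3. values -2 < -1 < 3 — satisfied.
4. 4T + 2W = 4(3) + 2(-2) = 8 — satisfied.
5. W = -2, R = -1; -2 < -1 — satisfied.
6. R = -1 = -1 (first disjunct) — satisfied.
7. W² + Q² = (-2)² + (-3)² = 4 + 9 = 13 — satisfied.
8. W = -2, Q = -3; -2 ≥ -3 (want <) — violated.
9. Q = -3 lies in [-4, -3] — satisfied.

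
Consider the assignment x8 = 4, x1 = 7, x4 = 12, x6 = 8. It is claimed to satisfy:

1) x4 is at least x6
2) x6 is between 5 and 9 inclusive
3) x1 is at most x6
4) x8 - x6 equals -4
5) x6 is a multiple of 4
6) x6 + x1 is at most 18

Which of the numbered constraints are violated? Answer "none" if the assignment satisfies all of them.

No violations.

1) x4 = 12, x6 = 8; 12 ≥ 8  OK
2) x6 = 8 lies in [5, 9]  OK
3) x1 = 7, x6 = 8; 7 ≤ 8  OK
4) x8 - x6 = 4 - 8 = -4  OK
5) 8 / 4 = 2, so 4 divides 8  OK
6) x6 + x1 = 8 + 7 = 15; 15 ≤ 18  OK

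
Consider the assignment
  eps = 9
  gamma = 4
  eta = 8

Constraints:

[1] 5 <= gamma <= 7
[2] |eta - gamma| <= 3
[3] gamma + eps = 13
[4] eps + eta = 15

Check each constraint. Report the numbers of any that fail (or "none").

[1] gamma = 4 is outside [5, 7]  ✗
[2] |8 - 4| = 4; 4 > 3, exceeds bound 3  ✗
[3] gamma + eps = 4 + 9 = 13  ✓
[4] eps + eta = 9 + 8 = 17, not 15  ✗

Constraints 1, 2, and 4 do not hold.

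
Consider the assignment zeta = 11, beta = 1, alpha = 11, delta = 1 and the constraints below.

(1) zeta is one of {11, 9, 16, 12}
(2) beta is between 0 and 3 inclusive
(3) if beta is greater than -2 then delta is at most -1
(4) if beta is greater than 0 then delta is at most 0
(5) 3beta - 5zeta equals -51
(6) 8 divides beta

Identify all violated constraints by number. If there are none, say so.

No — constraints 3, 4, 5, and 6 are not satisfied.

(1) zeta = 11 is in {11, 9, 16, 12} — OK.
(2) beta = 1 lies in [0, 3] — OK.
(3) beta = 1 > -2, so we need delta ≤ -1; but delta = 1 > -1 — violated.
(4) beta = 1 > 0, so we need delta ≤ 0; but delta = 1 > 0 — violated.
(5) 3beta - 5zeta = 3(1) - 5(11) = -52, not -51 — violated.
(6) 1 = 8*0 + 1, so 8 does not divide 1 — violated.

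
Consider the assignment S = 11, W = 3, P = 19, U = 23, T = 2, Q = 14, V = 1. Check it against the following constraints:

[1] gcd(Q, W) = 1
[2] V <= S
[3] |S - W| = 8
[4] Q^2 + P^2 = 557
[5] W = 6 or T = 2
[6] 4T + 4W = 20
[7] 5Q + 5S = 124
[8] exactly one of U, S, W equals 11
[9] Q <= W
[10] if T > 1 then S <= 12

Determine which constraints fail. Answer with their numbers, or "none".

Constraints 7 and 9 are violated.

[1] gcd(14, 3) = 1 — holds.
[2] V = 1, S = 11; 1 ≤ 11 — holds.
[3] |11 - 3| = 8 — holds.
[4] Q^2 + P^2 = 14^2 + 19^2 = 196 + 361 = 557 — holds.
[5] W = 3 ≠ 6, but T = 2 = 2 (second disjunct) — holds.
[6] 4T + 4W = 4(2) + 4(3) = 20 — holds.
[7] 5Q + 5S = 5(14) + 5(11) = 125, not 124 — fails.
[8] U=23, S=11, W=3; 1 of them equals 11 — holds.
[9] Q = 14, W = 3; 14 > 3 (want ≤) — fails.
[10] T = 2 > 1, so we need S ≤ 12; S = 11 ≤ 12 — holds.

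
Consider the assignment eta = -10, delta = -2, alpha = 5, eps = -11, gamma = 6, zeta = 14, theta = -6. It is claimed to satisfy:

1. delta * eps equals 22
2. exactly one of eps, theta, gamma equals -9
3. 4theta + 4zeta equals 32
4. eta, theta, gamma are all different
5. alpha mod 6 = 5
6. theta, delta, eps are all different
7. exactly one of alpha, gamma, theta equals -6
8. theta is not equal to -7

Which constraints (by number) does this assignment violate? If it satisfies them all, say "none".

1. delta * eps = -2 * (-11) = 22  ✓
2. eps=-11, theta=-6, gamma=6; 0 of them equal -9, not exactly one  ✗
3. 4theta + 4zeta = 4(-6) + 4(14) = 32  ✓
4. values -10, -6, 6 are pairwise distinct  ✓
5. 5 mod 6 = 5  ✓
6. values -6, -2, -11 are pairwise distinct  ✓
7. alpha=5, gamma=6, theta=-6; 1 of them equals -6  ✓
8. theta = -6, and -6 ≠ -7  ✓

The assignment fails constraint 2.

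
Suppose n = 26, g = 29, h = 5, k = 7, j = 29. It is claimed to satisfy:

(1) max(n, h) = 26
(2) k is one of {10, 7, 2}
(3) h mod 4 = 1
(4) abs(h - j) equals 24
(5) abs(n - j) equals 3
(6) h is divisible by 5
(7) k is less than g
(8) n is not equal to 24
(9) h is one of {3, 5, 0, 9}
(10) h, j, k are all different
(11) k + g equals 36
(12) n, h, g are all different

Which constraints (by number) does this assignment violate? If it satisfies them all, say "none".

(1) max(26, 5) = 26  holds
(2) k = 7 is in {10, 7, 2}  holds
(3) 5 mod 4 = 1  holds
(4) abs(5 - 29) = 24  holds
(5) abs(26 - 29) = 3  holds
(6) 5 / 5 = 1, so 5 divides 5  holds
(7) k = 7, g = 29; 7 < 29  holds
(8) n = 26, and 26 ≠ 24  holds
(9) h = 5 is in {3, 5, 0, 9}  holds
(10) values 5, 29, 7 are pairwise distinct  holds
(11) k + g = 7 + 29 = 36  holds
(12) values 26, 5, 29 are pairwise distinct  holds

Yes — all constraints hold.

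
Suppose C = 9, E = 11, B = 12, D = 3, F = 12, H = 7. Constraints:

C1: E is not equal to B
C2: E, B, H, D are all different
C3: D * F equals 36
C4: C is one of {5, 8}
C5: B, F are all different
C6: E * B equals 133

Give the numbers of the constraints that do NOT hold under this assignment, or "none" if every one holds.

No — constraints 4, 5, and 6 are not satisfied.

C1: E = 11, B = 12; distinct — holds.
C2: values 11, 12, 7, 3 are pairwise distinct — holds.
C3: D * F = 3 * 12 = 36 — holds.
C4: C = 9 is not in {5, 8} — does not hold.
C5: B = F = 12, not all different — does not hold.
C6: E * B = 11 * 12 = 132, not 133 — does not hold.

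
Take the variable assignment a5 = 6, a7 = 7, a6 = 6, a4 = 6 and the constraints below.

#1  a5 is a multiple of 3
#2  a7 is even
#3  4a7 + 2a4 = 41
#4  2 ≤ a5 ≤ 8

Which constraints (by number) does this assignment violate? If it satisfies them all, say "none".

#1 6 / 3 = 2, so 3 divides 6 — holds.
#2 a7 = 7 is odd — fails.
#3 4a7 + 2a4 = 4(7) + 2(6) = 40, not 41 — fails.
#4 a5 = 6 lies in [2, 8] — holds.

Constraints 2 and 3 do not hold.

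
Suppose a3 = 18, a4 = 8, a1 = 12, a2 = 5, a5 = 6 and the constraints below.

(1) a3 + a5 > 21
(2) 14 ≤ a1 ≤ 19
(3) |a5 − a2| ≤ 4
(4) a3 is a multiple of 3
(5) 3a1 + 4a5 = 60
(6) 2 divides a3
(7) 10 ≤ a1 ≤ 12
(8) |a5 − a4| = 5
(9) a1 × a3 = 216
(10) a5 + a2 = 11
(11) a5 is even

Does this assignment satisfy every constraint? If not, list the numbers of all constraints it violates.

(1) a3 + a5 = 18 + 6 = 24; 24 > 21  ✓
(2) a1 = 12 is outside [14, 19]  ✗
(3) |6 − 5| = 1; 1 ≤ 4  ✓
(4) 18 / 3 = 6, so 3 divides 18  ✓
(5) 3a1 + 4a5 = 3(12) + 4(6) = 60  ✓
(6) 18 / 2 = 9, so 2 divides 18  ✓
(7) a1 = 12 lies in [10, 12]  ✓
(8) |6 − 8| = 2, not 5  ✗
(9) a1 × a3 = 12 × 18 = 216  ✓
(10) a5 + a2 = 6 + 5 = 11  ✓
(11) a5 = 6 is even  ✓

Constraints 2 and 8 are violated.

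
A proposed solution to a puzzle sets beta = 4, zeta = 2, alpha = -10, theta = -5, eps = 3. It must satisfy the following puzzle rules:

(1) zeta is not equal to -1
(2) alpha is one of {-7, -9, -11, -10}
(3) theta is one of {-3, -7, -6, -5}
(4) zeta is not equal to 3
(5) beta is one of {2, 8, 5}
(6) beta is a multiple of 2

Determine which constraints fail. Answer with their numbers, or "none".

(1) zeta = 2, and 2 ≠ -1 — satisfied.
(2) alpha = -10 is in {-7, -9, -11, -10} — satisfied.
(3) theta = -5 is in {-3, -7, -6, -5} — satisfied.
(4) zeta = 2, and 2 ≠ 3 — satisfied.
(5) beta = 4 is not in {2, 8, 5} — violated.
(6) 4 / 2 = 2, so 2 divides 4 — satisfied.

No — constraint 5 is not satisfied.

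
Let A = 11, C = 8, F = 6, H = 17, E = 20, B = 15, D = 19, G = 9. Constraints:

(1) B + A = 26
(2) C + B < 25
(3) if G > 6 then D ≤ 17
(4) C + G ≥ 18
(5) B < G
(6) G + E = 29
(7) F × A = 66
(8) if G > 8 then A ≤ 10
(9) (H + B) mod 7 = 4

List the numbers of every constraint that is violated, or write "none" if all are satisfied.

(1) B + A = 15 + 11 = 26  true
(2) C + B = 8 + 15 = 23; 23 < 25  true
(3) G = 9 > 6, so we need D ≤ 17; but D = 19 > 17  false
(4) C + G = 8 + 9 = 17; 17 < 18, bound 18 not met  false
(5) B = 15, G = 9; 15 ≥ 9 (want <)  false
(6) G + E = 9 + 20 = 29  true
(7) F × A = 6 × 11 = 66  true
(8) G = 9 > 8, so we need A ≤ 10; but A = 11 > 10  false
(9) H + B = 32; 32 mod 7 = 4  true

The assignment fails constraints 3, 4, 5, and 8.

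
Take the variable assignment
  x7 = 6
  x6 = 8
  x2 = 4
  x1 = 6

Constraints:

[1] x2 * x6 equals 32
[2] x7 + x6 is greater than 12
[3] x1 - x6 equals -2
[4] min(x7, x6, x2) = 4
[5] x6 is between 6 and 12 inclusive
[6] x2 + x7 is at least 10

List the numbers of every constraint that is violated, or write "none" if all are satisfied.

The assignment satisfies every constraint.

[1] x2 * x6 = 4 * 8 = 32 — holds.
[2] x7 + x6 = 6 + 8 = 14; 14 > 12 — holds.
[3] x1 - x6 = 6 - 8 = -2 — holds.
[4] min(6, 8, 4) = 4 — holds.
[5] x6 = 8 lies in [6, 12] — holds.
[6] x2 + x7 = 4 + 6 = 10; 10 ≥ 10 — holds.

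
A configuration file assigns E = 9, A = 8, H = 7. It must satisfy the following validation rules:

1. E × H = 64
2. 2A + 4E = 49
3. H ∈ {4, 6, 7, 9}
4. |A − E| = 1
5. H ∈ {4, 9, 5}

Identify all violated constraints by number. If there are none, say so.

1. E × H = 9 × 7 = 63, not 64  ✘
2. 2A + 4E = 2(8) + 4(9) = 52, not 49  ✘
3. H = 7 is in {4, 6, 7, 9}  ✔
4. |8 − 9| = 1  ✔
5. H = 7 is not in {4, 9, 5}  ✘

Constraints 1, 2, 5 do not hold.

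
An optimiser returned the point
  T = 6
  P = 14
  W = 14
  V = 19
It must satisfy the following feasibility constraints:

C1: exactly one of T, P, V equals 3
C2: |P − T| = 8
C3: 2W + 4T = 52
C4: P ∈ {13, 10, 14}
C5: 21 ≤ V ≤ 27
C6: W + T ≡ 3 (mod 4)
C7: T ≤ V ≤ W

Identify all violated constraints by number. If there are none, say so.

No — constraints 1, 5, 6, and 7 are not satisfied.

C1: T=6, P=14, V=19; 0 of them equal 3, not exactly one  no
C2: |14 − 6| = 8  yes
C3: 2W + 4T = 2(14) + 4(6) = 52  yes
C4: P = 14 is in {13, 10, 14}  yes
C5: V = 19 is outside [21, 27]  no
C6: W + T = 20; 20 mod 4 = 0, not 3  no
C7: values 6, 19, 14; V = 19 is not ≤ W = 14  no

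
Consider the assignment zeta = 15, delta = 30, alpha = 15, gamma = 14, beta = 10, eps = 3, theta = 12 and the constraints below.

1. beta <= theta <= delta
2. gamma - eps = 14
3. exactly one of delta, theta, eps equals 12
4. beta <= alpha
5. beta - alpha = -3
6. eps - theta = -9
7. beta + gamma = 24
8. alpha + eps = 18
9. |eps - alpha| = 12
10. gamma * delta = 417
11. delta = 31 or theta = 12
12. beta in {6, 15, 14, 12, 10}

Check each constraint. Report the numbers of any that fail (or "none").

1. values 10 <= 12 <= 30  ✓
2. gamma - eps = 14 - 3 = 11, not 14  ✗
3. delta=30, theta=12, eps=3; 1 of them equals 12  ✓
4. beta = 10, alpha = 15; 10 ≤ 15  ✓
5. beta - alpha = 10 - 15 = -5, not -3  ✗
6. eps - theta = 3 - 12 = -9  ✓
7. beta + gamma = 10 + 14 = 24  ✓
8. alpha + eps = 15 + 3 = 18  ✓
9. |3 - 15| = 12  ✓
10. gamma * delta = 14 * 30 = 420, not 417  ✗
11. delta = 30 ≠ 31, but theta = 12 = 12 (second disjunct)  ✓
12. beta = 10 is in {6, 15, 14, 12, 10}  ✓

Constraints 2, 5, 10 do not hold.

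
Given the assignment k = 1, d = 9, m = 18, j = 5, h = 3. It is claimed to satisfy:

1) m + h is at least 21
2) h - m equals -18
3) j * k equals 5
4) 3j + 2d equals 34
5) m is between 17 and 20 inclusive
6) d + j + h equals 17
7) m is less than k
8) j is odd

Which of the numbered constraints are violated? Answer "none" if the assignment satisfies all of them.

1) m + h = 18 + 3 = 21; 21 ≥ 21 — holds.
2) h - m = 3 - 18 = -15, not -18 — fails.
3) j * k = 5 * 1 = 5 — holds.
4) 3j + 2d = 3(5) + 2(9) = 33, not 34 — fails.
5) m = 18 lies in [17, 20] — holds.
6) d + j + h = 9 + 5 + 3 = 17 — holds.
7) m = 18, k = 1; 18 ≥ 1 (want <) — fails.
8) j = 5 is odd — holds.

Violated: 2, 4, and 7.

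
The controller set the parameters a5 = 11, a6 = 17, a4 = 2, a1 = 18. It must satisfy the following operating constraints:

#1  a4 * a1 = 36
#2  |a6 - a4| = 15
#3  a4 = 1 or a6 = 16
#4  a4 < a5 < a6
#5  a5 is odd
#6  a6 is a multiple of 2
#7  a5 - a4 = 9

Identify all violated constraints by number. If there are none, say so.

#1 a4 * a1 = 2 * 18 = 36  OK
#2 |17 - 2| = 15  OK
#3 a4 = 2 ≠ 1 and a6 = 17 ≠ 16; both disjuncts false  FAIL
#4 values 2 < 11 < 17  OK
#5 a5 = 11 is odd  OK
#6 17 = 2*8 + 1, so 2 does not divide 17  FAIL
#7 a5 - a4 = 11 - 2 = 9  OK

No — constraints 3 and 6 are not satisfied.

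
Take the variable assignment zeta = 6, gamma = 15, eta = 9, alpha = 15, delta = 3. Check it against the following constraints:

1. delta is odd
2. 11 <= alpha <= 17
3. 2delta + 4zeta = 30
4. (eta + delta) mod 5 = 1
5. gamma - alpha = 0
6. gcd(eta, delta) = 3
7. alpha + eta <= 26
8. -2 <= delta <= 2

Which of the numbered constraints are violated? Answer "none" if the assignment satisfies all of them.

Violated: 4 and 8.

1. delta = 3 is odd — satisfied.
2. alpha = 15 lies in [11, 17] — satisfied.
3. 2delta + 4zeta = 2(3) + 4(6) = 30 — satisfied.
4. eta + delta = 12; 12 mod 5 = 2, not 1 — violated.
5. gamma - alpha = 15 - 15 = 0 — satisfied.
6. gcd(9, 3) = 3 — satisfied.
7. alpha + eta = 15 + 9 = 24; 24 ≤ 26 — satisfied.
8. delta = 3 is outside [-2, 2] — violated.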